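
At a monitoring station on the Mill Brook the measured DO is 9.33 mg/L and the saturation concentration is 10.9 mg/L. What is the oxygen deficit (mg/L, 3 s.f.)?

D ≈ 1.57 mg/L

D = C_s − C = 10.9 − 9.33 = 1.57 mg/L.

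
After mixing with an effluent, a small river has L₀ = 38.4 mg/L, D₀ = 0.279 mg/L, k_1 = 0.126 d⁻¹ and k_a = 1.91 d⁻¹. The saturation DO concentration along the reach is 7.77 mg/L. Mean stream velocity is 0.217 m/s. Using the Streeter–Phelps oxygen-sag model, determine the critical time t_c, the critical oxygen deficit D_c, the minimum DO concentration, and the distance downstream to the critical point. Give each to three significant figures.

t_c ≈ 1.46 d; D_c ≈ 2.11 mg/L; min DO ≈ 5.66 mg/L; x_c ≈ 27.4 km

With k_a/k_1 = 15.16 and 1 − D₀(k_a−k_1)/(k_1 L₀) = 0.8971,
t_c = ln(15.16 × 0.8971) / (1.91 − 0.126) = ln(13.60) / 1.784 = 2.610/1.784 = 1.463 d.
L(t_c) = L₀ e^(−k_1 t_c) = 38.4 × 0.8317 = 31.94 mg/L, and at the critical point k_a D_c = k_1 L, so D_c = (0.126/1.91) × 31.94 = 2.107 mg/L.
Minimum DO = C_s − D_c = 7.77 − 2.107 = 5.663 mg/L.
x_c = v t_c = 0.217 m/s × 1.463 d × 86400 s/d = 27430 m ≈ 27.4 km.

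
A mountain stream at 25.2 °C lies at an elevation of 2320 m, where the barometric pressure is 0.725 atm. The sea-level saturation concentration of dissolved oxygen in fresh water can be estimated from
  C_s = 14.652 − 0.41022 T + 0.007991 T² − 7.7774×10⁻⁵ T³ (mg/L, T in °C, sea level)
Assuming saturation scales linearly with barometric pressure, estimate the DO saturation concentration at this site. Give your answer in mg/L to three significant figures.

At sea level: C_s = 14.652 − 0.41022×25.2 + 0.007991×25.2² − 7.7774×10⁻⁵×25.2³ = 8.144 mg/L.
Pressure correction: C_s' = 8.144 × 0.725 = 5.905 mg/L.

C_s ≈ 5.90 mg/L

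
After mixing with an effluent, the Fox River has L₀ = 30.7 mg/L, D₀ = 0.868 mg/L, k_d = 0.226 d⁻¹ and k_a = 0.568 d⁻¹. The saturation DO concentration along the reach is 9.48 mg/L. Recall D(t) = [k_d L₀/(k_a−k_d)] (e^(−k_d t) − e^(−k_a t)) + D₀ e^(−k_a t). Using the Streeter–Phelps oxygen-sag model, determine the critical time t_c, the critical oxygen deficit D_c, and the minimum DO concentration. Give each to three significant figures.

t_c ≈ 2.57 d; D_c ≈ 6.84 mg/L; min DO ≈ 2.64 mg/L

At the critical point dD/dt = 0, so k_d L₀ e^(−k_d t) = k_a D. Substituting D(t) from the Streeter–Phelps equation and solving for t gives
t_c = ln[(k_a/k_d)(1 − D₀(k_a−k_d)/(k_d L₀))] / (k_a−k_d).
Here k_a−k_d = 0.3420 d⁻¹ and 1 − D₀(k_a−k_d)/(k_d L₀) = 1 − 0.868×0.3420/(0.226×30.7) = 0.9572, so
t_c = ln(2.513 × 0.9572) / 0.3420 = 0.8779 / 0.3420 = 2.567 d.
L(t_c) = L₀ e^(−k_d t_c) = 30.7 × 0.5598 = 17.19 mg/L, and at the critical point k_a D_c = k_d L, so D_c = (0.226/0.568) × 17.19 = 6.839 mg/L.
Minimum DO = C_s − D_c = 9.48 − 6.839 = 2.641 mg/L.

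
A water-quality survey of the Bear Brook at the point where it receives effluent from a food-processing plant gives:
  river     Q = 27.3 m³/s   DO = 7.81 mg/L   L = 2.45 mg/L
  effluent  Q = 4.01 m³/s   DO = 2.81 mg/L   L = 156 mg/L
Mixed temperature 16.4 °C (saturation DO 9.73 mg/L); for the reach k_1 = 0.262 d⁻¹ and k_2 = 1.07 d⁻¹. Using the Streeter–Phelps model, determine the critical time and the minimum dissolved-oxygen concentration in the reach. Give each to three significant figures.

t_c ≈ 1.19 d; minimum DO ≈ 5.77 mg/L

Mixed DO = (27.3×7.81 + 4.01×2.81)/(27.3+4.01) = 224.5/31.31 = 7.170 mg/L.
Mixed L₀ = (27.3×2.45 + 4.01×156)/(31.31) = 692.4/31.31 = 22.12 mg/L.
Initial deficit D₀ = C_s − DO₀ = 9.73 − 7.170 = 2.560 mg/L.
t_c = (1/0.8080) ln[(1.07/0.262)(1 − 2.560×0.8080/(0.262×22.12))] = 1.238 × ln(2.626) = 1.195 d.
D_c = (0.262/1.07) × 22.12 × e^(−0.262×1.195) = 0.2449 × 22.12 × 0.7312 = 3.960 mg/L.
Minimum DO = 9.73 − 3.960 = 5.770 mg/L.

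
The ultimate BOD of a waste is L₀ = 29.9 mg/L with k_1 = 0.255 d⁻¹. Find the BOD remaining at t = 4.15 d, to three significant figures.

L ≈ 10.4 mg/L

L_t = L₀ e^(−k_1 t) = 29.9 × e^(−0.255×4.15) = 29.9 × 0.3471 = 10.38 mg/L.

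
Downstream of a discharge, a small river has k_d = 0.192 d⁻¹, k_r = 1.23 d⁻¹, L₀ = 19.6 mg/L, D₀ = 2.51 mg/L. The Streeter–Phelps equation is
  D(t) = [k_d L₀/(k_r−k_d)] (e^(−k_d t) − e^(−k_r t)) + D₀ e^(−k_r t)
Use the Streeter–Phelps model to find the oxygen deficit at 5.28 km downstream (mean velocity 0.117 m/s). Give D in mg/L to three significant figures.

D ≈ 2.69 mg/L

Travel time t = x/v = 5.28 km / (0.117 m/s) = 5280 m / 0.117 m/s = 45130 s = 0.5223 d.
k_d L₀/(k_r−k_d) = 0.192×19.6/(1.23−0.192) = 3.763/1.038 = 3.625 mg/L.
e^(−k_d t) = e^(−0.192×0.5223) = 0.9046; e^(−k_r t) = e^(−1.23×0.5223) = 0.5260.
D = 3.625 × (0.9046 − 0.5260) + 2.51 × 0.5260 = 1.373 + 1.320 = 2.693 mg/L.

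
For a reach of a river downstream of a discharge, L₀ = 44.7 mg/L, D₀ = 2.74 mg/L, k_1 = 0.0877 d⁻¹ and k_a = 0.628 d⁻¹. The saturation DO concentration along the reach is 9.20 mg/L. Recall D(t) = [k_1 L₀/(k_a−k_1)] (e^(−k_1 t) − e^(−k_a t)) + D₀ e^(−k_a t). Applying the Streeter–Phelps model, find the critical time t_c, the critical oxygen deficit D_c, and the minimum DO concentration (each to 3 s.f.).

At the critical point dD/dt = 0, so k_1 L₀ e^(−k_1 t) = k_a D. Substituting D(t) from the Streeter–Phelps equation and solving for t gives
t_c = ln[(k_a/k_1)(1 − D₀(k_a−k_1)/(k_1 L₀))] / (k_a−k_1).
Here k_a−k_1 = 0.5403 d⁻¹ and 1 − D₀(k_a−k_1)/(k_1 L₀) = 1 − 2.74×0.5403/(0.0877×44.7) = 0.6224, so
t_c = ln(7.161 × 0.6224) / 0.5403 = 1.494 / 0.5403 = 2.766 d.
D_c = (k_1/k_a) L₀ e^(−k_1 t_c) = (0.0877/0.628) × 44.7 × e^(−0.0877×2.766) = 0.1396 × 44.7 × 0.7846 = 4.898 mg/L.
Minimum DO = C_s − D_c = 9.20 − 4.898 = 4.302 mg/L.

t_c ≈ 2.77 d; D_c ≈ 4.90 mg/L; min DO ≈ 4.30 mg/L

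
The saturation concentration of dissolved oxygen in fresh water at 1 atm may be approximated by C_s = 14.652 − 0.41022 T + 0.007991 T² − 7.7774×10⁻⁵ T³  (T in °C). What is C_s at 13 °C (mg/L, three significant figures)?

C_s = 14.652 − 0.41022×13 + 0.007991×13² − 7.7774×10⁻⁵×13³ = 10.50 mg/L.

C_s ≈ 10.5 mg/L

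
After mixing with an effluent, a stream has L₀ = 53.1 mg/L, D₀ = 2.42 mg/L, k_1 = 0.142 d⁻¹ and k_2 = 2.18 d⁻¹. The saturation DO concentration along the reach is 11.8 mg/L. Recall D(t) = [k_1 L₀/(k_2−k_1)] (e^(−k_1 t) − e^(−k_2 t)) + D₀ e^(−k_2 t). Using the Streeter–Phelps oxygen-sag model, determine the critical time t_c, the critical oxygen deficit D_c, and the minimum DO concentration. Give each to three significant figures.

t_c = [1/(k_2−k_1)] ln[(k_2/k_1)(1 − D₀(k_2−k_1)/(k_1 L₀))]
= [1/(2.18−0.142)] ln[(2.18/0.142)(1 − 2.42×2.038/(0.142×53.1))]
= (1/2.038) ln[15.35 × 0.3459] = 0.4907 × ln(5.310) = 0.4907 × 1.670 = 0.8193 d.
D_c = (k_1/k_2) L₀ e^(−k_1 t_c) = (0.142/2.18) × 53.1 × e^(−0.142×0.8193) = 0.06514 × 53.1 × 0.8902 = 3.079 mg/L.
Minimum DO = C_s − D_c = 11.8 − 3.079 = 8.721 mg/L.

t_c ≈ 0.819 d; D_c ≈ 3.08 mg/L; min DO ≈ 8.72 mg/L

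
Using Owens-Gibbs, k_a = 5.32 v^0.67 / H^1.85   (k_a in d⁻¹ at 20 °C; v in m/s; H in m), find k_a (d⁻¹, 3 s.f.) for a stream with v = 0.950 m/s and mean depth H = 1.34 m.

k_a = 5.32 × 0.950^0.67 / 1.34^1.85 = 5.32 × 0.9662 / 1.718 = 2.991 d⁻¹.

k_a ≈ 2.99 d⁻¹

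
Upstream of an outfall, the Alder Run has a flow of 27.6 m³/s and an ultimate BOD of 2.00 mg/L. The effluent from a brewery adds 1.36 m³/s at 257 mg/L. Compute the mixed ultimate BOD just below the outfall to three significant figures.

14.0 mg/L

Flow-weighted mixing: C = (Q_r C_r + Q_w C_w)/(Q_r + Q_w)
= (27.6×2.00 + 1.36×257)/(27.6 + 1.36) = 404.7/28.96 = 13.98 mg/L.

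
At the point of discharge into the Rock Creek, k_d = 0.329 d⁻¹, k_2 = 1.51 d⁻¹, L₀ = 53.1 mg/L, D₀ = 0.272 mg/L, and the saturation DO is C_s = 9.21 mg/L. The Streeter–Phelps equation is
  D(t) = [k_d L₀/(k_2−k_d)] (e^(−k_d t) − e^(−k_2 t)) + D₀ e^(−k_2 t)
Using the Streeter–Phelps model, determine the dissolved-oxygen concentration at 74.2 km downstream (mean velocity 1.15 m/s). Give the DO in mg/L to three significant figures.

DO ≈ 2.34 mg/L

Travel time t = x/v = 74.2 km / (1.15 m/s) = 74200 m / 1.15 m/s = 64520 s = 0.7468 d.
k_d L₀/(k_2−k_d) = 0.329×53.1/(1.51−0.329) = 17.47/1.181 = 14.79 mg/L.
e^(−k_d t) = e^(−0.329×0.7468) = 0.7822; e^(−k_2 t) = e^(−1.51×0.7468) = 0.3238.
D = 14.79 × (0.7822 − 0.3238) + 0.272 × 0.3238 = 6.780 + 0.08807 = 6.868 mg/L.
DO = C_s − D = 9.21 − 6.868 = 2.342 mg/L.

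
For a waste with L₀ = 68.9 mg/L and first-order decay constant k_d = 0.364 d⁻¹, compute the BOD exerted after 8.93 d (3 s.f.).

y ≈ 66.2 mg/L

y_t = L₀(1 − e^(−k_d t)) = 68.9 × (1 − e^(−0.364×8.93))
= 68.9 × (1 − 0.03875) = 68.9 × 0.9612 = 66.23 mg/L.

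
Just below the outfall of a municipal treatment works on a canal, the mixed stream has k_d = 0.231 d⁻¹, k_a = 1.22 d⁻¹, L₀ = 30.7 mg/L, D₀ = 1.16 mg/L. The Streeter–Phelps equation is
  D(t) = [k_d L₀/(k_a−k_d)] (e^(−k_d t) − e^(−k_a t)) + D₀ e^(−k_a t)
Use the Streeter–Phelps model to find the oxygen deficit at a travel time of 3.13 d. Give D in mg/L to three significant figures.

D ≈ 3.35 mg/L

k_d L₀/(k_a−k_d) = 0.231×30.7/(1.22−0.231) = 7.092/0.9890 = 7.171 mg/L.
e^(−k_d t) = e^(−0.231×3.130) = 0.4853; e^(−k_a t) = e^(−1.22×3.130) = 0.02196.
D = 7.171 × (0.4853 − 0.02196) + 1.16 × 0.02196 = 3.322 + 0.02547 = 3.348 mg/L.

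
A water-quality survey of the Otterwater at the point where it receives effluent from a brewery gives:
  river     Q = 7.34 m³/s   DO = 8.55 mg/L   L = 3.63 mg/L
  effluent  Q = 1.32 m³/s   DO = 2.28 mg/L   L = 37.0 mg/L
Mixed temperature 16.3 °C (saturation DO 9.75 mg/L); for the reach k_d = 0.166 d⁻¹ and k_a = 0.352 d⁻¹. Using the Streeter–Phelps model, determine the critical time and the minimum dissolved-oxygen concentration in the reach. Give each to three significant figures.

t_c ≈ 2.30 d; minimum DO ≈ 6.94 mg/L

Mixed DO = (7.34×8.55 + 1.32×2.28)/(7.34+1.32) = 65.77/8.660 = 7.594 mg/L.
Mixed L₀ = (7.34×3.63 + 1.32×37.0)/(8.660) = 75.48/8.660 = 8.716 mg/L.
Initial deficit D₀ = C_s − DO₀ = 9.75 − 7.594 = 2.156 mg/L.
t_c = (1/0.1860) ln[(0.352/0.166)(1 − 2.156×0.1860/(0.166×8.716))] = 5.376 × ln(1.533) = 2.296 d.
D_c = (0.166/0.352) × 8.716 × e^(−0.166×2.296) = 0.4716 × 8.716 × 0.6830 = 2.808 mg/L.
Minimum DO = 9.75 − 2.808 = 6.942 mg/L.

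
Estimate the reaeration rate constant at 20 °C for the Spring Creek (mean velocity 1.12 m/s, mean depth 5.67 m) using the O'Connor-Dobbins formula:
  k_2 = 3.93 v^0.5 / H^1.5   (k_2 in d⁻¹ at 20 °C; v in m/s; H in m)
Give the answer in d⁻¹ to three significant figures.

k_2 = 3.93 × 1.12^0.5 / 5.67^1.5 = 3.93 × 1.058 / 13.50 = 0.3081 d⁻¹.

k_2 ≈ 0.308 d⁻¹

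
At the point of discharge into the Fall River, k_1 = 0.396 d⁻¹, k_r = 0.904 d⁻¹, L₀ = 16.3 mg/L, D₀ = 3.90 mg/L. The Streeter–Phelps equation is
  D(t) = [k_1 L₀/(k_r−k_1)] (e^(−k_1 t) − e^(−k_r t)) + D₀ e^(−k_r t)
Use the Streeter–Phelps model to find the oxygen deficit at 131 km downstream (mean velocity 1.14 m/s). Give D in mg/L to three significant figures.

D ≈ 4.86 mg/L

Travel time t = x/v = 131 km / (1.14 m/s) = 131000 m / 1.14 m/s = 114900 s = 1.330 d.
k_1 L₀/(k_r−k_1) = 0.396×16.3/(0.904−0.396) = 6.455/0.5080 = 12.71 mg/L.
e^(−k_1 t) = e^(−0.396×1.330) = 0.5906; e^(−k_r t) = e^(−0.904×1.330) = 0.3005.
D = 12.71 × (0.5906 − 0.3005) + 3.90 × 0.3005 = 3.686 + 1.172 = 4.858 mg/L.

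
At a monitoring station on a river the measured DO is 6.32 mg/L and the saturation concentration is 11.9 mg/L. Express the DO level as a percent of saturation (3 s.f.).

% saturation = C/C_s × 100 = 6.32/11.9 × 100 = 53.1 %.

53.1 % saturation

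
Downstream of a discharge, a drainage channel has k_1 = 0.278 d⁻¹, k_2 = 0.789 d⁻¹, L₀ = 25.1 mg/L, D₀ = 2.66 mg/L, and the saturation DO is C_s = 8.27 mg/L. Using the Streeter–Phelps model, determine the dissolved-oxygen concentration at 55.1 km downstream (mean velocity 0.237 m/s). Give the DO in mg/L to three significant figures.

DO ≈ 3.12 mg/L

Travel time t = x/v = 55.1 km / (0.237 m/s) = 55100 m / 0.237 m/s = 232500 s = 2.691 d.
k_1 L₀/(k_2−k_1) = 0.278×25.1/(0.789−0.278) = 6.978/0.5110 = 13.66 mg/L.
e^(−k_1 t) = e^(−0.278×2.691) = 0.4733; e^(−k_2 t) = e^(−0.789×2.691) = 0.1197.
D = 13.66 × (0.4733 − 0.1197) + 2.66 × 0.1197 = 4.829 + 0.3183 = 5.147 mg/L.
DO = C_s − D = 8.27 − 5.147 = 3.123 mg/L.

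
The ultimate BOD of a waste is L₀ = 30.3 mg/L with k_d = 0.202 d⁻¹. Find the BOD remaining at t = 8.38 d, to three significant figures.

L_t = L₀ e^(−k_d t) = 30.3 × e^(−0.202×8.38) = 30.3 × 0.1840 = 5.576 mg/L.

L ≈ 5.58 mg/L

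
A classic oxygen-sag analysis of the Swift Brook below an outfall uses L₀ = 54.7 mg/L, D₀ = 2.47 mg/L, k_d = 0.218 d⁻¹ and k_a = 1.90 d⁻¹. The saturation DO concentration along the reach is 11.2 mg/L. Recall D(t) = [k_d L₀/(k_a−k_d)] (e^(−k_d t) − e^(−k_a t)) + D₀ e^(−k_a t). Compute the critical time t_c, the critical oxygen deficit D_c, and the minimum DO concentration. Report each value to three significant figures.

t_c ≈ 1.03 d; D_c ≈ 5.01 mg/L; min DO ≈ 6.19 mg/L

With k_a/k_d = 8.716 and 1 − D₀(k_a−k_d)/(k_d L₀) = 0.6516,
t_c = ln(8.716 × 0.6516) / (1.90 − 0.218) = ln(5.679) / 1.682 = 1.737/1.682 = 1.033 d.
L(t_c) = L₀ e^(−k_d t_c) = 54.7 × 0.7984 = 43.67 mg/L, and at the critical point k_a D_c = k_d L, so D_c = (0.218/1.90) × 43.67 = 5.011 mg/L.
Minimum DO = C_s − D_c = 11.2 − 5.011 = 6.189 mg/L.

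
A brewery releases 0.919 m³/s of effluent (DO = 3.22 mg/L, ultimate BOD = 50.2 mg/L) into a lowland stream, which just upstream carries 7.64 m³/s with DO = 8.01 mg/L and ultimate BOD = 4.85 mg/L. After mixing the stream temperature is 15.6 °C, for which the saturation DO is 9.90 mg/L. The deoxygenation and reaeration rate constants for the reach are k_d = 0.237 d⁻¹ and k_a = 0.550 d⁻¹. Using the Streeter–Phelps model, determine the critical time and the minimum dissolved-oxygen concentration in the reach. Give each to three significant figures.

Mixed DO = (7.64×8.01 + 0.919×3.22)/(7.64+0.919) = 64.16/8.559 = 7.496 mg/L.
Mixed L₀ = (7.64×4.85 + 0.919×50.2)/(8.559) = 83.19/8.559 = 9.719 mg/L.
Initial deficit D₀ = C_s − DO₀ = 9.90 − 7.496 = 2.404 mg/L.
t_c = (1/0.3130) ln[(0.550/0.237)(1 − 2.404×0.3130/(0.237×9.719))] = 3.195 × ln(1.563) = 1.426 d.
D_c = (0.237/0.550) × 9.719 × e^(−0.237×1.426) = 0.4309 × 9.719 × 0.7132 = 2.987 mg/L.
Minimum DO = 9.90 − 2.987 = 6.913 mg/L.

t_c ≈ 1.43 d; minimum DO ≈ 6.91 mg/L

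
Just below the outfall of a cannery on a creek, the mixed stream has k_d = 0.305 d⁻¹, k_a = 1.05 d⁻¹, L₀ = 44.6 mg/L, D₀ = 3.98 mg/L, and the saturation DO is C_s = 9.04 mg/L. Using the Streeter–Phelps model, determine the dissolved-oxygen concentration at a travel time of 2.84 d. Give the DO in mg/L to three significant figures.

DO ≈ 2.09 mg/L

k_d L₀/(k_a−k_d) = 0.305×44.6/(1.05−0.305) = 13.60/0.7450 = 18.26 mg/L.
e^(−k_d t) = e^(−0.305×2.840) = 0.4205; e^(−k_a t) = e^(−1.05×2.840) = 0.05069.
D = 18.26 × (0.4205 − 0.05069) + 3.98 × 0.05069 = 6.753 + 0.2018 = 6.955 mg/L.
DO = C_s − D = 9.04 − 6.955 = 2.085 mg/L.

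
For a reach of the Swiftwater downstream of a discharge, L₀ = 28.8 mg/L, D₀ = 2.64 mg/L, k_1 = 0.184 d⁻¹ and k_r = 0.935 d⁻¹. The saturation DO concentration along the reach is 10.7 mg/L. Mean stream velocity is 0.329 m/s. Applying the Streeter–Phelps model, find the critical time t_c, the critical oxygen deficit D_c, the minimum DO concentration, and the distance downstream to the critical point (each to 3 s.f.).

At the critical point dD/dt = 0, so k_1 L₀ e^(−k_1 t) = k_r D. Substituting D(t) from the Streeter–Phelps equation and solving for t gives
t_c = ln[(k_r/k_1)(1 − D₀(k_r−k_1)/(k_1 L₀))] / (k_r−k_1).
Here k_r−k_1 = 0.7510 d⁻¹ and 1 − D₀(k_r−k_1)/(k_1 L₀) = 1 − 2.64×0.7510/(0.184×28.8) = 0.6259, so
t_c = ln(5.082 × 0.6259) / 0.7510 = 1.157 / 0.7510 = 1.541 d.
D_c = (k_1/k_r) L₀ e^(−k_1 t_c) = (0.184/0.935) × 28.8 × e^(−0.184×1.541) = 0.1968 × 28.8 × 0.7532 = 4.269 mg/L.
Minimum DO = C_s − D_c = 10.7 − 4.269 = 6.431 mg/L.
x_c = v t_c = 0.329 m/s × 1.541 d × 86400 s/d = 43790 m ≈ 43.8 km.

t_c ≈ 1.54 d; D_c ≈ 4.27 mg/L; min DO ≈ 6.43 mg/L; x_c ≈ 43.8 km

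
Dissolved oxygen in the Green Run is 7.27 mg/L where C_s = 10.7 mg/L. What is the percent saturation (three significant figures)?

67.9 % saturation

% saturation = C/C_s × 100 = 7.27/10.7 × 100 = 67.9 %.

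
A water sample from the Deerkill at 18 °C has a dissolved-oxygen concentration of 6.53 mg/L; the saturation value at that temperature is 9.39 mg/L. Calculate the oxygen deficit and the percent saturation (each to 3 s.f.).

D ≈ 2.86 mg/L; 69.5 % saturation

D = C_s − C = 9.39 − 6.53 = 2.86 mg/L.
% saturation = 6.53/9.39 × 100 = 69.5 %.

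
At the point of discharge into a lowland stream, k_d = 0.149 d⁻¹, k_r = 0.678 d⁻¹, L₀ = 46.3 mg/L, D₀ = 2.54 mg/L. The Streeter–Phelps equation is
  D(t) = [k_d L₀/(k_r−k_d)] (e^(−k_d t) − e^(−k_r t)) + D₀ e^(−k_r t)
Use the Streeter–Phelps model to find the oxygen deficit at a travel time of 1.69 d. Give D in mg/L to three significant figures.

D ≈ 6.80 mg/L

k_d L₀/(k_r−k_d) = 0.149×46.3/(0.678−0.149) = 6.899/0.5290 = 13.04 mg/L.
e^(−k_d t) = e^(−0.149×1.690) = 0.7774; e^(−k_r t) = e^(−0.678×1.690) = 0.3180.
D = 13.04 × (0.7774 − 0.3180) + 2.54 × 0.3180 = 5.991 + 0.8076 = 6.799 mg/L.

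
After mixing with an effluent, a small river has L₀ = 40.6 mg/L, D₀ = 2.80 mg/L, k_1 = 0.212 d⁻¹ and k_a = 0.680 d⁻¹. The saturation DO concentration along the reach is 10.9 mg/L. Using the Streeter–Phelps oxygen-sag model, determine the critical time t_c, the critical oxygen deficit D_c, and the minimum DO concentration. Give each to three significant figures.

t_c ≈ 2.14 d; D_c ≈ 8.05 mg/L; min DO ≈ 2.85 mg/L

With k_a/k_1 = 3.208 and 1 − D₀(k_a−k_1)/(k_1 L₀) = 0.8478,
t_c = ln(3.208 × 0.8478) / (0.680 − 0.212) = ln(2.719) / 0.4680 = 1.000/0.4680 = 2.137 d.
D_c = (k_1/k_a) L₀ e^(−k_1 t_c) = (0.212/0.680) × 40.6 × e^(−0.212×2.137) = 0.3118 × 40.6 × 0.6356 = 8.046 mg/L.
Minimum DO = C_s − D_c = 10.9 − 8.046 = 2.854 mg/L.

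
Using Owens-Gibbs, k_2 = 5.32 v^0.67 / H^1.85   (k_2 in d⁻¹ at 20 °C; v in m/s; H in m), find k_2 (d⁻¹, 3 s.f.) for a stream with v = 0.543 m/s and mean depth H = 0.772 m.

k_2 = 5.32 × 0.543^0.67 / 0.772^1.85 = 5.32 × 0.6642 / 0.6196 = 5.703 d⁻¹.

k_2 ≈ 5.70 d⁻¹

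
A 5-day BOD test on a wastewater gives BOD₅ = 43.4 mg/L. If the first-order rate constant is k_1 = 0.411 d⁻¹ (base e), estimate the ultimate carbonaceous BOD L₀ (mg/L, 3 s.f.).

BOD₅ = L₀(1 − e^(−5k_1)) ⇒ L₀ = BOD₅ / (1 − e^(−5×0.411))
= 43.4 / (1 − 0.1281) = 43.4 / 0.8719 = 49.78 mg/L.

L₀ ≈ 49.8 mg/L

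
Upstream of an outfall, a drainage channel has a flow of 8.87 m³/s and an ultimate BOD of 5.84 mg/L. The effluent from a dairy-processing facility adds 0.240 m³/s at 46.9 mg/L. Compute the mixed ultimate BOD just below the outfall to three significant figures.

6.92 mg/L

Flow-weighted mixing: C = (Q_r C_r + Q_w C_w)/(Q_r + Q_w)
= (8.87×5.84 + 0.240×46.9)/(8.87 + 0.240) = 63.06/9.110 = 6.922 mg/L.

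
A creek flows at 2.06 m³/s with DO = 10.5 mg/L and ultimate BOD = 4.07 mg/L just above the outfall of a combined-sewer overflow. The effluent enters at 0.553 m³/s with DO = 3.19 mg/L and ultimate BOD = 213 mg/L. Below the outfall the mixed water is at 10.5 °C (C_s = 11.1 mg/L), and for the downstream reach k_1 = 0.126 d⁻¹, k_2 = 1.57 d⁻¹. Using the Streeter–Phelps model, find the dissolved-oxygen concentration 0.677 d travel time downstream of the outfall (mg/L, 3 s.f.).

Mixed DO = (2.06×10.5 + 0.553×3.19)/(2.06+0.553) = 23.39/2.613 = 8.953 mg/L.
Mixed L₀ = (2.06×4.07 + 0.553×213)/(2.613) = 126.2/2.613 = 48.29 mg/L.
Initial deficit D₀ = C_s − DO₀ = 11.1 − 8.953 = 2.147 mg/L.
D(0.677) = [0.126×48.29/(1.57−0.126)](e^(−0.126×0.677) − e^(−1.57×0.677)) + 2.147 e^(−1.57×0.677)
= 4.213 × (0.9182 − 0.3455) + 2.147 × 0.3455 = 3.155 mg/L.
DO = 11.1 − 3.155 = 7.945 mg/L.

DO ≈ 7.94 mg/L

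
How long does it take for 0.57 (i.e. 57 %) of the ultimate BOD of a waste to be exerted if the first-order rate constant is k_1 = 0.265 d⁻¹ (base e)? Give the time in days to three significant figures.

t ≈ 3.18 d

y/L₀ = 1 − e^(−k_1 t) = 0.57 ⇒ e^(−k_1 t) = 0.430
t = −ln(0.430) / 0.265 = 0.8440 / 0.265 = 3.185 d.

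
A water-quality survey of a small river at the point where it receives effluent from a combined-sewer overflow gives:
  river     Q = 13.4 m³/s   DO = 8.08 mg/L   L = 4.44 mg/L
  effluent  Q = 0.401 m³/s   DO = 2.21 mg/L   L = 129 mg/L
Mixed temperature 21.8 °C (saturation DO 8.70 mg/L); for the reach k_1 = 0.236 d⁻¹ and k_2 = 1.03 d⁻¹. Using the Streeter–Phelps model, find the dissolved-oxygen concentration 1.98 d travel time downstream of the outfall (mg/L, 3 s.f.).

DO ≈ 7.41 mg/L

Mixed DO = (13.4×8.08 + 0.401×2.21)/(13.4+0.401) = 109.2/13.80 = 7.909 mg/L.
Mixed L₀ = (13.4×4.44 + 0.401×129)/(13.80) = 111.2/13.80 = 8.059 mg/L.
Initial deficit D₀ = C_s − DO₀ = 8.70 − 7.909 = 0.7906 mg/L.
D(1.98) = [0.236×8.059/(1.03−0.236)](e^(−0.236×1.98) − e^(−1.03×1.98)) + 0.7906 e^(−1.03×1.98)
= 2.395 × (0.6267 − 0.1301) + 0.7906 × 0.1301 = 1.292 mg/L.
DO = 8.70 − 1.292 = 7.408 mg/L.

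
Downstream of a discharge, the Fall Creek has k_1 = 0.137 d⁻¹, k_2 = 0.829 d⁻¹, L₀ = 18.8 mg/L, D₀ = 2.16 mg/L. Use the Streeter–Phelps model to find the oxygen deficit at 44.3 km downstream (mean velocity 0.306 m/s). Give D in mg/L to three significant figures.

D ≈ 2.57 mg/L

Travel time t = x/v = 44.3 km / (0.306 m/s) = 44300 m / 0.306 m/s = 144800 s = 1.676 d.
k_1 L₀/(k_2−k_1) = 0.137×18.8/(0.829−0.137) = 2.576/0.6920 = 3.722 mg/L.
e^(−k_1 t) = e^(−0.137×1.676) = 0.7949; e^(−k_2 t) = e^(−0.829×1.676) = 0.2493.
D = 3.722 × (0.7949 − 0.2493) + 2.16 × 0.2493 = 2.031 + 0.5385 = 2.569 mg/L.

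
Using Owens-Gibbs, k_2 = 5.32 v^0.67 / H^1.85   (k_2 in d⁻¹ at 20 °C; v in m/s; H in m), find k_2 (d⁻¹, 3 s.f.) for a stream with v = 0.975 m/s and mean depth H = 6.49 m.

k_2 = 5.32 × 0.975^0.67 / 6.49^1.85 = 5.32 × 0.9832 / 31.82 = 0.1644 d⁻¹.

k_2 ≈ 0.164 d⁻¹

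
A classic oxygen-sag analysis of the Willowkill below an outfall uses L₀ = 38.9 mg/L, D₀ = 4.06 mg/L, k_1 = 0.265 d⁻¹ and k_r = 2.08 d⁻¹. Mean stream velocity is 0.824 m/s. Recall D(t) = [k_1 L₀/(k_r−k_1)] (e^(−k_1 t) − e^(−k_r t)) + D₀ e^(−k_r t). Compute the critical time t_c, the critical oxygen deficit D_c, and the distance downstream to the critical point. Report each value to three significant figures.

With k_r/k_1 = 7.849 and 1 − D₀(k_r−k_1)/(k_1 L₀) = 0.2852,
t_c = ln(7.849 × 0.2852) / (2.08 − 0.265) = ln(2.238) / 1.815 = 0.8057/1.815 = 0.4439 d.
L(t_c) = L₀ e^(−k_1 t_c) = 38.9 × 0.8890 = 34.58 mg/L, and at the critical point k_r D_c = k_1 L, so D_c = (0.265/2.08) × 34.58 = 4.406 mg/L.
x_c = v t_c = 0.824 m/s × 0.4439 d × 86400 s/d = 31600 m ≈ 31.6 km.

t_c ≈ 0.444 d; D_c ≈ 4.41 mg/L; x_c ≈ 31.6 km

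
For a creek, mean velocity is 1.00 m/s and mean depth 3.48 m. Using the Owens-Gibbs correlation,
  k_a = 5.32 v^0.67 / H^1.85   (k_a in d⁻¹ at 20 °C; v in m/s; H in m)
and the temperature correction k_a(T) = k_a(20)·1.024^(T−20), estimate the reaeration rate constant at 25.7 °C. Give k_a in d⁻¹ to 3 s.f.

k_a(20) = 5.32 × 1.00^0.67 / 3.48^1.85 = 5.32 × 1.000 / 10.04 = 0.5297 d⁻¹.
k_a(25.7) = 0.5297 × 1.024^(25.7−20) = 0.5297 × 1.145 = 0.6063 d⁻¹.

k_a ≈ 0.606 d⁻¹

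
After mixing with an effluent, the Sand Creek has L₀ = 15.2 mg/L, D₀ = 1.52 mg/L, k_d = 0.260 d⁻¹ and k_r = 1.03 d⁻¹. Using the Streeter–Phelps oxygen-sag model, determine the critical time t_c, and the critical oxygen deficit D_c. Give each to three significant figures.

t_c ≈ 1.33 d; D_c ≈ 2.71 mg/L

With k_r/k_d = 3.962 and 1 − D₀(k_r−k_d)/(k_d L₀) = 0.7038,
t_c = ln(3.962 × 0.7038) / (1.03 − 0.260) = ln(2.788) / 0.7700 = 1.025/0.7700 = 1.332 d.
D_c = (k_d/k_r) L₀ e^(−k_d t_c) = (0.260/1.03) × 15.2 × e^(−0.260×1.332) = 0.2524 × 15.2 × 0.7073 = 2.714 mg/L.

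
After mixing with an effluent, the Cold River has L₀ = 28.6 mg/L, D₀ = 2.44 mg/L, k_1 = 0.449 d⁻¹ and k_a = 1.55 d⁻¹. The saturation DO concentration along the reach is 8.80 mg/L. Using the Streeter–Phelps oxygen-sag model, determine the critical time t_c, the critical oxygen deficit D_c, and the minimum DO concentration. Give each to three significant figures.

At the critical point dD/dt = 0, so k_1 L₀ e^(−k_1 t) = k_a D. Substituting D(t) from the Streeter–Phelps equation and solving for t gives
t_c = ln[(k_a/k_1)(1 − D₀(k_a−k_1)/(k_1 L₀))] / (k_a−k_1).
Here k_a−k_1 = 1.101 d⁻¹ and 1 − D₀(k_a−k_1)/(k_1 L₀) = 1 − 2.44×1.101/(0.449×28.6) = 0.7908, so
t_c = ln(3.452 × 0.7908) / 1.101 = 1.004 / 1.101 = 0.9121 d.
D_c = (k_1/k_a) L₀ e^(−k_1 t_c) = (0.449/1.55) × 28.6 × e^(−0.449×0.9121) = 0.2897 × 28.6 × 0.6639 = 5.501 mg/L.
Minimum DO = C_s − D_c = 8.80 − 5.501 = 3.299 mg/L.

t_c ≈ 0.912 d; D_c ≈ 5.50 mg/L; min DO ≈ 3.30 mg/L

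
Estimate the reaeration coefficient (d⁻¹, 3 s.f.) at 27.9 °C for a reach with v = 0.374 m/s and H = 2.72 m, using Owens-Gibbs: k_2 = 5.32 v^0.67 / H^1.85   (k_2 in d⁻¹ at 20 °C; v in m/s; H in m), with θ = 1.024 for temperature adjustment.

k_2 ≈ 0.521 d⁻¹

k_2(20) = 5.32 × 0.374^0.67 / 2.72^1.85 = 5.32 × 0.5174 / 6.367 = 0.4323 d⁻¹.
k_2(27.9) = 0.4323 × 1.024^(27.9−20) = 0.4323 × 1.206 = 0.5214 d⁻¹.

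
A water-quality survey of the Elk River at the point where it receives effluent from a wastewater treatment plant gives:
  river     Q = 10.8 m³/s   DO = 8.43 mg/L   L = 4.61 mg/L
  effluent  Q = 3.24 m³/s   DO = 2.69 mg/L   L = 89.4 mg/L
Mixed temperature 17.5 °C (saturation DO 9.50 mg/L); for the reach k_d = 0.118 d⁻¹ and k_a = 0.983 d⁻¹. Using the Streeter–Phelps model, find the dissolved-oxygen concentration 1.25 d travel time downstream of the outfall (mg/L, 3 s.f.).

Mixed DO = (10.8×8.43 + 3.24×2.69)/(10.8+3.24) = 99.76/14.04 = 7.105 mg/L.
Mixed L₀ = (10.8×4.61 + 3.24×89.4)/(14.04) = 339.4/14.04 = 24.18 mg/L.
Initial deficit D₀ = C_s − DO₀ = 9.50 − 7.105 = 2.395 mg/L.
D(1.25) = [0.118×24.18/(0.983−0.118)](e^(−0.118×1.25) − e^(−0.983×1.25)) + 2.395 e^(−0.983×1.25)
= 3.298 × (0.8629 − 0.2927) + 2.395 × 0.2927 = 2.581 mg/L.
DO = 9.50 − 2.581 = 6.919 mg/L.

DO ≈ 6.92 mg/L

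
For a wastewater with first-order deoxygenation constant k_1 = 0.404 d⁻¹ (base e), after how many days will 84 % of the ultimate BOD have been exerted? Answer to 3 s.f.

y/L₀ = 1 − e^(−k_1 t) = 0.84 ⇒ e^(−k_1 t) = 0.160
t = −ln(0.160) / 0.404 = 1.833 / 0.404 = 4.536 d.

t ≈ 4.54 d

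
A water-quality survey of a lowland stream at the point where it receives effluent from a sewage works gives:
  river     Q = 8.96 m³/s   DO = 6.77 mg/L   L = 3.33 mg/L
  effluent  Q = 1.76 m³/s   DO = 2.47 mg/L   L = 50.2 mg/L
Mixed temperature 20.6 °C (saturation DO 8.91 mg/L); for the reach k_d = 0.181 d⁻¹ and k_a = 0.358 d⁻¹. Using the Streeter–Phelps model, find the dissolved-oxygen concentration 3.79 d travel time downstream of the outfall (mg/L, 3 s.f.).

DO ≈ 5.40 mg/L

Mixed DO = (8.96×6.77 + 1.76×2.47)/(8.96+1.76) = 65.01/10.72 = 6.064 mg/L.
Mixed L₀ = (8.96×3.33 + 1.76×50.2)/(10.72) = 118.2/10.72 = 11.03 mg/L.
Initial deficit D₀ = C_s − DO₀ = 8.91 − 6.064 = 2.846 mg/L.
D(3.79) = [0.181×11.03/(0.358−0.181)](e^(−0.181×3.79) − e^(−0.358×3.79)) + 2.846 e^(−0.358×3.79)
= 11.27 × (0.5036 − 0.2575) + 2.846 × 0.2575 = 3.508 mg/L.
DO = 8.91 − 3.508 = 5.402 mg/L.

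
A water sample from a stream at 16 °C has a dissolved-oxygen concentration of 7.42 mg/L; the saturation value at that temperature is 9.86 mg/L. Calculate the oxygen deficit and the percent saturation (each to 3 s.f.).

D = C_s − C = 9.86 − 7.42 = 2.44 mg/L.
% saturation = 7.42/9.86 × 100 = 75.3 %.

D ≈ 2.44 mg/L; 75.3 % saturation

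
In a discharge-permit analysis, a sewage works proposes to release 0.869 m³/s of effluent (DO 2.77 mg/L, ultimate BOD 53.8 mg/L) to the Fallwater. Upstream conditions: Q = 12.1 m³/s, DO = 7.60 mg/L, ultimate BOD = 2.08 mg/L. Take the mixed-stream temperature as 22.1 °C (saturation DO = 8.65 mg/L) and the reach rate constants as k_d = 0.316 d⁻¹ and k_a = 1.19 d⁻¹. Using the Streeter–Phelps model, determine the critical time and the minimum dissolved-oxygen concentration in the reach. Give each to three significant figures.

Mixed DO = (12.1×7.60 + 0.869×2.77)/(12.1+0.869) = 94.37/12.97 = 7.276 mg/L.
Mixed L₀ = (12.1×2.08 + 0.869×53.8)/(12.97) = 71.92/12.97 = 5.546 mg/L.
Initial deficit D₀ = C_s − DO₀ = 8.65 − 7.276 = 1.374 mg/L.
t_c = (1/0.8740) ln[(1.19/0.316)(1 − 1.374×0.8740/(0.316×5.546))] = 1.144 × ln(1.186) = 0.1951 d.
D_c = (0.316/1.19) × 5.546 × e^(−0.316×0.1951) = 0.2655 × 5.546 × 0.9402 = 1.385 mg/L.
Minimum DO = 8.65 − 1.385 = 7.265 mg/L.

t_c ≈ 0.195 d; minimum DO ≈ 7.27 mg/L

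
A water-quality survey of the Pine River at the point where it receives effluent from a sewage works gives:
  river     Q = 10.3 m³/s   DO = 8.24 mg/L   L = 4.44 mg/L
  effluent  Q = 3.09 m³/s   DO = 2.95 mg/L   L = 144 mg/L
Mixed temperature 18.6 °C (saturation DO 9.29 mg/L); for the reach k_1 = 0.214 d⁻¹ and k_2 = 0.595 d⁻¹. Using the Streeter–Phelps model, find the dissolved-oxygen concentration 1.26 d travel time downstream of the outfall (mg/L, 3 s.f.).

DO ≈ 2.22 mg/L

Mixed DO = (10.3×8.24 + 3.09×2.95)/(10.3+3.09) = 93.99/13.39 = 7.019 mg/L.
Mixed L₀ = (10.3×4.44 + 3.09×144)/(13.39) = 490.7/13.39 = 36.65 mg/L.
Initial deficit D₀ = C_s − DO₀ = 9.29 − 7.019 = 2.271 mg/L.
D(1.26) = [0.214×36.65/(0.595−0.214)](e^(−0.214×1.26) − e^(−0.595×1.26)) + 2.271 e^(−0.595×1.26)
= 20.58 × (0.7637 − 0.4725) + 2.271 × 0.4725 = 7.066 mg/L.
DO = 9.29 − 7.066 = 2.224 mg/L.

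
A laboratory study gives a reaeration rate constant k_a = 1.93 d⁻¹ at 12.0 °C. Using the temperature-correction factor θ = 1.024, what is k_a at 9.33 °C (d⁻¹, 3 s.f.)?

k_a(T₂) = k_a(T₁) · θ^(T₂−T₁) = 1.93 × 1.024^(9.33−12.0)
= 1.93 × 1.024^-2.67 = 1.93 × 0.9386 = 1.812 d⁻¹.

k_a ≈ 1.81 d⁻¹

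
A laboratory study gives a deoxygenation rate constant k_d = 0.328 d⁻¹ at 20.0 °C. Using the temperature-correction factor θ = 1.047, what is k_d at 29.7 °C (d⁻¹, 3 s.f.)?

k_d ≈ 0.512 d⁻¹

k_d(T₂) = k_d(T₁) · θ^(T₂−T₁) = 0.328 × 1.047^(29.7−20.0)
= 0.328 × 1.047^9.70 = 0.328 × 1.561 = 0.5121 d⁻¹.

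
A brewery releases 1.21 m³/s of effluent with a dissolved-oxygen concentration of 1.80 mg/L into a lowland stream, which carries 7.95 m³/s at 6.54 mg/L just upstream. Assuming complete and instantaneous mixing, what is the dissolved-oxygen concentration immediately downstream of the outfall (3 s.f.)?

Flow-weighted mixing: C = (Q_r C_r + Q_w C_w)/(Q_r + Q_w)
= (7.95×6.54 + 1.21×1.80)/(7.95 + 1.21) = 54.17/9.160 = 5.914 mg/L.

5.91 mg/L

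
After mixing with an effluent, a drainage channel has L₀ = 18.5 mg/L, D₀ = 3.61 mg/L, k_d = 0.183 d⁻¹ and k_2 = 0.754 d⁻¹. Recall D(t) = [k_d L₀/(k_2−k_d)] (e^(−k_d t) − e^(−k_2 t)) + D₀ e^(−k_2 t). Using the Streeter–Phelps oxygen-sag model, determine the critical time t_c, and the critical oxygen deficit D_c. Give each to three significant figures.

t_c ≈ 0.836 d; D_c ≈ 3.85 mg/L

With k_2/k_d = 4.120 and 1 − D₀(k_2−k_d)/(k_d L₀) = 0.3911,
t_c = ln(4.120 × 0.3911) / (0.754 − 0.183) = ln(1.612) / 0.5710 = 0.4772/0.5710 = 0.8357 d.
L(t_c) = L₀ e^(−k_d t_c) = 18.5 × 0.8582 = 15.88 mg/L, and at the critical point k_2 D_c = k_d L, so D_c = (0.183/0.754) × 15.88 = 3.853 mg/L.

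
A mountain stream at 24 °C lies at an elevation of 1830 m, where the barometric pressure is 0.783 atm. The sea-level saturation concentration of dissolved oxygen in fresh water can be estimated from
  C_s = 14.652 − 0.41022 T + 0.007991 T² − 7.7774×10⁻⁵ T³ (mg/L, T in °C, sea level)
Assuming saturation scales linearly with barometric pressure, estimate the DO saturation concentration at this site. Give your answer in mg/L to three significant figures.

At sea level: C_s = 14.652 − 0.41022×24 + 0.007991×24² − 7.7774×10⁻⁵×24³ = 8.334 mg/L.
Pressure correction: C_s' = 8.334 × 0.783 = 6.526 mg/L.

C_s ≈ 6.53 mg/L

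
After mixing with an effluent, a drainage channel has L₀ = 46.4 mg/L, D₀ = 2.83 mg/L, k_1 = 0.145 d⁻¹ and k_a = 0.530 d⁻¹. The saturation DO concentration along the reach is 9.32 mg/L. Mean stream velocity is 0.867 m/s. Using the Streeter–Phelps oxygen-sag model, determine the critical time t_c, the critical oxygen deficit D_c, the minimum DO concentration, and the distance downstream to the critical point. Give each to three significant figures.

t_c ≈ 2.91 d; D_c ≈ 8.33 mg/L; min DO ≈ 0.993 mg/L; x_c ≈ 218 km

t_c = [1/(k_a−k_1)] ln[(k_a/k_1)(1 − D₀(k_a−k_1)/(k_1 L₀))]
= [1/(0.530−0.145)] ln[(0.530/0.145)(1 − 2.83×0.3850/(0.145×46.4))]
= (1/0.3850) ln[3.655 × 0.8381] = 2.597 × ln(3.063) = 2.597 × 1.119 = 2.908 d.
D_c = (k_1/k_a) L₀ e^(−k_1 t_c) = (0.145/0.530) × 46.4 × e^(−0.145×2.908) = 0.2736 × 46.4 × 0.6560 = 8.327 mg/L.
Minimum DO = C_s − D_c = 9.32 − 8.327 = 0.9927 mg/L.
x_c = v t_c = 0.867 m/s × 2.908 d × 86400 s/d = 217800 m ≈ 218 km.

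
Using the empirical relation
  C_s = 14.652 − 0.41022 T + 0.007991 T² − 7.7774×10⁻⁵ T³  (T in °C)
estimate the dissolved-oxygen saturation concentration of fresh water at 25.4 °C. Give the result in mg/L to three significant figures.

C_s ≈ 8.11 mg/L

C_s = 14.652 − 0.41022×25.4 + 0.007991×25.4² − 7.7774×10⁻⁵×25.4³ = 8.113 mg/L.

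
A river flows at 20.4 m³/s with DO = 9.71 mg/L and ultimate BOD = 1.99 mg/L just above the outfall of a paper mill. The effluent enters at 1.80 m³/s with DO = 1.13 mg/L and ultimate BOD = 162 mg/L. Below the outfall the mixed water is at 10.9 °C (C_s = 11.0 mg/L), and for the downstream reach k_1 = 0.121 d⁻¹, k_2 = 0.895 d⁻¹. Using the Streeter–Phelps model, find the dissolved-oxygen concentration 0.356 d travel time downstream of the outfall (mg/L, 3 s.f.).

DO ≈ 9.02 mg/L

Mixed DO = (20.4×9.71 + 1.80×1.13)/(20.4+1.80) = 200.1/22.20 = 9.014 mg/L.
Mixed L₀ = (20.4×1.99 + 1.80×162)/(22.20) = 332.2/22.20 = 14.96 mg/L.
Initial deficit D₀ = C_s − DO₀ = 11.0 − 9.014 = 1.986 mg/L.
D(0.356) = [0.121×14.96/(0.895−0.121)](e^(−0.121×0.356) − e^(−0.895×0.356)) + 1.986 e^(−0.895×0.356)
= 2.339 × (0.9578 − 0.7272) + 1.986 × 0.7272 = 1.984 mg/L.
DO = 11.0 − 1.984 = 9.016 mg/L.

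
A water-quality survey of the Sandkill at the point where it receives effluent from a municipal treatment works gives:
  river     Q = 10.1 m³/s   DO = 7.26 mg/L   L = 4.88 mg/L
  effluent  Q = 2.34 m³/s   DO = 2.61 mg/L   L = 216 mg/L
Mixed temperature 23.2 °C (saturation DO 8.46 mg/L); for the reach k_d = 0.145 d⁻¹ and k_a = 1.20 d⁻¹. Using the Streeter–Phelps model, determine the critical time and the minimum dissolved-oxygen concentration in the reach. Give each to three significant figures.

t_c ≈ 1.61 d; minimum DO ≈ 4.19 mg/L

Mixed DO = (10.1×7.26 + 2.34×2.61)/(10.1+2.34) = 79.43/12.44 = 6.385 mg/L.
Mixed L₀ = (10.1×4.88 + 2.34×216)/(12.44) = 554.7/12.44 = 44.59 mg/L.
Initial deficit D₀ = C_s − DO₀ = 8.46 − 6.385 = 2.075 mg/L.
t_c = (1/1.055) ln[(1.20/0.145)(1 − 2.075×1.055/(0.145×44.59))] = 0.9479 × ln(5.474) = 1.611 d.
D_c = (0.145/1.20) × 44.59 × e^(−0.145×1.611) = 0.1208 × 44.59 × 0.7916 = 4.265 mg/L.
Minimum DO = 8.46 − 4.265 = 4.195 mg/L.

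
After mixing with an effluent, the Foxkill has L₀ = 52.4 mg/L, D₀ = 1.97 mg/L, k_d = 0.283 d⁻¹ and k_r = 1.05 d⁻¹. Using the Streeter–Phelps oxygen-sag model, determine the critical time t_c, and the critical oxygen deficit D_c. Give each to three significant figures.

At the critical point dD/dt = 0, so k_d L₀ e^(−k_d t) = k_r D. Substituting D(t) from the Streeter–Phelps equation and solving for t gives
t_c = ln[(k_r/k_d)(1 − D₀(k_r−k_d)/(k_d L₀))] / (k_r−k_d).
Here k_r−k_d = 0.7670 d⁻¹ and 1 − D₀(k_r−k_d)/(k_d L₀) = 1 − 1.97×0.7670/(0.283×52.4) = 0.8981, so
t_c = ln(3.710 × 0.8981) / 0.7670 = 1.204 / 0.7670 = 1.569 d.
L(t_c) = L₀ e^(−k_d t_c) = 52.4 × 0.6414 = 33.61 mg/L, and at the critical point k_r D_c = k_d L, so D_c = (0.283/1.05) × 33.61 = 9.059 mg/L.

t_c ≈ 1.57 d; D_c ≈ 9.06 mg/L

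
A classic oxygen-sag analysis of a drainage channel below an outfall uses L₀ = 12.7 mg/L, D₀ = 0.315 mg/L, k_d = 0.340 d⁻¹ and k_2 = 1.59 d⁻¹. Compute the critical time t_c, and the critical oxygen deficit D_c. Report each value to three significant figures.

t_c = [1/(k_2−k_d)] ln[(k_2/k_d)(1 − D₀(k_2−k_d)/(k_d L₀))]
= [1/(1.59−0.340)] ln[(1.59/0.340)(1 − 0.315×1.250/(0.340×12.7))]
= (1/1.250) ln[4.676 × 0.9088] = 0.8000 × ln(4.250) = 0.8000 × 1.447 = 1.158 d.
L(t_c) = L₀ e^(−k_d t_c) = 12.7 × 0.6746 = 8.568 mg/L, and at the critical point k_2 D_c = k_d L, so D_c = (0.340/1.59) × 8.568 = 1.832 mg/L.

t_c ≈ 1.16 d; D_c ≈ 1.83 mg/L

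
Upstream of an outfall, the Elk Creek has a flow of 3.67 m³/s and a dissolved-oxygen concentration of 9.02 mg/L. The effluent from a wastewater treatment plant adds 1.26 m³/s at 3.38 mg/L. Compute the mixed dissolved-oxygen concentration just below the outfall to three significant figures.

7.58 mg/L

Flow-weighted mixing: C = (Q_r C_r + Q_w C_w)/(Q_r + Q_w)
= (3.67×9.02 + 1.26×3.38)/(3.67 + 1.26) = 37.36/4.930 = 7.579 mg/L.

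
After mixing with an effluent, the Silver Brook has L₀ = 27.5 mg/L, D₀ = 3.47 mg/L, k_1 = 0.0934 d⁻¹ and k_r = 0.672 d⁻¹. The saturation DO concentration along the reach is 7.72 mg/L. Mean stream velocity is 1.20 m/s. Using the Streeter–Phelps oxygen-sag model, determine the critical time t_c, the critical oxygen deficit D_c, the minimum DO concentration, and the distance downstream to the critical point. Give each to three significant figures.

At the critical point dD/dt = 0, so k_1 L₀ e^(−k_1 t) = k_r D. Substituting D(t) from the Streeter–Phelps equation and solving for t gives
t_c = ln[(k_r/k_1)(1 − D₀(k_r−k_1)/(k_1 L₀))] / (k_r−k_1).
Here k_r−k_1 = 0.5786 d⁻¹ and 1 − D₀(k_r−k_1)/(k_1 L₀) = 1 − 3.47×0.5786/(0.0934×27.5) = 0.2183, so
t_c = ln(7.195 × 0.2183) / 0.5786 = 0.4516 / 0.5786 = 0.7805 d.
D_c = (k_1/k_r) L₀ e^(−k_1 t_c) = (0.0934/0.672) × 27.5 × e^(−0.0934×0.7805) = 0.1390 × 27.5 × 0.9297 = 3.553 mg/L.
Minimum DO = C_s − D_c = 7.72 − 3.553 = 4.167 mg/L.
x_c = v t_c = 1.20 m/s × 0.7805 d × 86400 s/d = 80920 m ≈ 80.9 km.

t_c ≈ 0.780 d; D_c ≈ 3.55 mg/L; min DO ≈ 4.17 mg/L; x_c ≈ 80.9 km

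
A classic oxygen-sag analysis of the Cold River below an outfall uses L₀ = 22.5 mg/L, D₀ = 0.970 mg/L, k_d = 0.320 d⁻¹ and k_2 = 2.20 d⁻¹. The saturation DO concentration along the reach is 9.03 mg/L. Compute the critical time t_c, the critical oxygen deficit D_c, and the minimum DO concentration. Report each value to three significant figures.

At the critical point dD/dt = 0, so k_d L₀ e^(−k_d t) = k_2 D. Substituting D(t) from the Streeter–Phelps equation and solving for t gives
t_c = ln[(k_2/k_d)(1 − D₀(k_2−k_d)/(k_d L₀))] / (k_2−k_d).
Here k_2−k_d = 1.880 d⁻¹ and 1 − D₀(k_2−k_d)/(k_d L₀) = 1 − 0.970×1.880/(0.320×22.5) = 0.7467, so
t_c = ln(6.875 × 0.7467) / 1.880 = 1.636 / 1.880 = 0.8701 d.
L(t_c) = L₀ e^(−k_d t_c) = 22.5 × 0.7570 = 17.03 mg/L, and at the critical point k_2 D_c = k_d L, so D_c = (0.320/2.20) × 17.03 = 2.477 mg/L.
Minimum DO = C_s − D_c = 9.03 − 2.477 = 6.553 mg/L.

t_c ≈ 0.870 d; D_c ≈ 2.48 mg/L; min DO ≈ 6.55 mg/L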